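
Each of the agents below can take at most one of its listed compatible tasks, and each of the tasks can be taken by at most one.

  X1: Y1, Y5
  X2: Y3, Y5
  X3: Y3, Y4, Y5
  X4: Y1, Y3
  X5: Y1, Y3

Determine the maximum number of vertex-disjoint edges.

Unit-capacity flow: source→left, listed edges, right→sink; max matching = max flow.
Augmenting path X1→Y1 (+1); matched 1.
Augmenting path X2→Y3 (+1); matched 2.
Augmenting path X3→Y4 (+1); matched 3.
Augmenting path X4→Y1→X1→Y5 (+1); matched 4.
No augmenting path remains; maximum matching = 4.
König certificate: {X3, Y1, Y3, Y5} is a vertex cover of size 4 (every listed pair touches it), so no matching can be larger.

4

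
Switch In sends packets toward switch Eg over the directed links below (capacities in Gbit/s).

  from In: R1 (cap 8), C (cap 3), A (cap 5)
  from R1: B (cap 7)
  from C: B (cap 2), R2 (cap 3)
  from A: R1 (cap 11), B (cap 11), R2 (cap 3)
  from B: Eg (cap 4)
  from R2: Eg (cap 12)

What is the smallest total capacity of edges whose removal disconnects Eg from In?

10

Augment In→R1→B→Eg: bottleneck 4, flow now 4.
Augment In→C→R2→Eg: bottleneck 3, flow now 7.
Augment In→A→R2→Eg: bottleneck 3, flow now 10.
No augmenting path remains; maximum flow = 10.
By max-flow min-cut, the minimum cut capacity equals the max flow.
In the residual graph, reachable from In: {In, R1, A, B}.
Min-cut edges: In→C (3), A→R2 (3), B→Eg (4); capacity 3 + 3 + 4 = 10.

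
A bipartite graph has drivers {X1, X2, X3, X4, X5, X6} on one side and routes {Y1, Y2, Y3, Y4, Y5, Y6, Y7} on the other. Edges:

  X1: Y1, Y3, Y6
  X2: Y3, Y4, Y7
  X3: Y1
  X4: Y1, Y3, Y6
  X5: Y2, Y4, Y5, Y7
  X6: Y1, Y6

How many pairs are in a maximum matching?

Unit-capacity flow: source→left, listed edges, right→sink; max matching = max flow.
Augmenting path X1→Y1 (+1); matched 1.
Augmenting path X2→Y3 (+1); matched 2.
Augmenting path X4→Y6 (+1); matched 3.
Augmenting path X5→Y2 (+1); matched 4.
Augmenting path X3→Y1→X1→Y3→X2→Y4 (+1); matched 5.
No augmenting path remains; maximum matching = 5.
König certificate: {X2, X5, Y1, Y3, Y6} is a vertex cover of size 5 (every listed pair touches it), so no matching can be larger.

5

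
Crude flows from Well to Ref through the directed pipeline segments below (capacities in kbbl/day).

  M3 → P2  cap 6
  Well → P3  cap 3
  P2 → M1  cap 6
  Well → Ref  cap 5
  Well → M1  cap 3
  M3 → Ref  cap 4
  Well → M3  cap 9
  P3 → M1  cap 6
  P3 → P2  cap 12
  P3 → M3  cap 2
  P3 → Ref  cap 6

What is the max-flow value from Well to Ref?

Augment Well→Ref: bottleneck 5, flow now 5.
Augment Well→P3→Ref: bottleneck 3, flow now 8.
Augment Well→M3→Ref: bottleneck 4, flow now 12.
No augmenting path remains; maximum flow = 12.
In the residual graph, reachable from Well: {Well, M3, P2, M1}.
Min-cut edges: Well→P3 (3), Well→Ref (5), M3→Ref (4); capacity 3 + 5 + 4 = 12.
This cut is saturated, so no flow can exceed 12.

12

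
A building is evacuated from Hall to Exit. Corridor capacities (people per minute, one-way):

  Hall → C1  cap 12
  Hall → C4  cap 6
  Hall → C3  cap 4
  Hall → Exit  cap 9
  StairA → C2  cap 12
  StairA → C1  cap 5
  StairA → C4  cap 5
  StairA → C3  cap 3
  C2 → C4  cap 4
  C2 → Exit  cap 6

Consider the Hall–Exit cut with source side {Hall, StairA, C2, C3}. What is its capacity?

47

Edges leaving {Hall, StairA, C2, C3}: Hall→C1 (12), Hall→C4 (6), Hall→Exit (9), StairA→C1 (5), StairA→C4 (5), C2→C4 (4), C2→Exit (6).
Cut capacity = 12 + 6 + 9 + 5 + 5 + 4 + 6 = 47.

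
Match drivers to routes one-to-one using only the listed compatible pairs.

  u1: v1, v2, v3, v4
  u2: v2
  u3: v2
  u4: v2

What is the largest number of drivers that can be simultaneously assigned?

2

Unit-capacity flow: source→left, listed edges, right→sink; max matching = max flow.
Augmenting path u1→v1 (+1); matched 1.
Augmenting path u2→v2 (+1); matched 2.
No augmenting path remains; maximum matching = 2.
König certificate: {u1, v2} is a vertex cover of size 2 (every listed pair touches it), so no matching can be larger.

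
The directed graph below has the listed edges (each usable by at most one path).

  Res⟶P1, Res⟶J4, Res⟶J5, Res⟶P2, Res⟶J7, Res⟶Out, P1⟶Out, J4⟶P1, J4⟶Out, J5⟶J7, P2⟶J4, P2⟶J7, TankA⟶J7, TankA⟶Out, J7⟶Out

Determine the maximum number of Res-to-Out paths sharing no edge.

4

Assign every edge capacity 1; by Menger, the answer equals the max flow.
Path Res→Out (+1); total 1.
Path Res→P1→Out (+1); total 2.
Path Res→J4→Out (+1); total 3.
Path Res→J7→Out (+1); total 4.
No residual Res→Out path; max flow = 4.
Certifying cut of size 4: {J4→Out, J7→Out, P1→Out, Res→Out}.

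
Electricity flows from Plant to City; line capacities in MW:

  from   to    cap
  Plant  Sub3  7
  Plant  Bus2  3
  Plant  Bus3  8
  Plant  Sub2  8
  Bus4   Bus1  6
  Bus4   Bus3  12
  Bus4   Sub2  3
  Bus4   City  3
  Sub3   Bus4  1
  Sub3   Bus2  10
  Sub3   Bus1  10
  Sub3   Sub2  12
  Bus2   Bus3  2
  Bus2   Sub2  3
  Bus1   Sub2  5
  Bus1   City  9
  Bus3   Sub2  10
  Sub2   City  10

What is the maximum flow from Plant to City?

17

Augment Plant→Sub2→City: bottleneck 8, flow now 8.
Augment Plant→Sub3→Bus4→City: bottleneck 1, flow now 9.
Augment Plant→Sub3→Bus1→City: bottleneck 6, flow now 15.
Augment Plant→Bus2→Sub2→City: bottleneck 2, flow now 17.
No augmenting path remains; maximum flow = 17.
In the residual graph, reachable from Plant: {Plant, Bus2, Bus3, Sub2}.
Min-cut edges: Plant→Sub3 (7), Sub2→City (10); capacity 7 + 10 = 17.
This cut is saturated, so no flow can exceed 17.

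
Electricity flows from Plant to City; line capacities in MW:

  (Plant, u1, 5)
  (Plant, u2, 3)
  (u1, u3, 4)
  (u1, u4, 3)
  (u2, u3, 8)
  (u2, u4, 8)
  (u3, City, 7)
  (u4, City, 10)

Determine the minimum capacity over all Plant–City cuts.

Augment Plant→u1→u3→City: bottleneck 4, flow now 4.
Augment Plant→u1→u4→City: bottleneck 1, flow now 5.
Augment Plant→u2→u3→City: bottleneck 3, flow now 8.
No augmenting path remains; maximum flow = 8.
By max-flow min-cut, the minimum cut capacity equals the max flow.
In the residual graph, reachable from Plant: {Plant}.
Min-cut edges: Plant→u1 (5), Plant→u2 (3); capacity 5 + 3 = 8.

8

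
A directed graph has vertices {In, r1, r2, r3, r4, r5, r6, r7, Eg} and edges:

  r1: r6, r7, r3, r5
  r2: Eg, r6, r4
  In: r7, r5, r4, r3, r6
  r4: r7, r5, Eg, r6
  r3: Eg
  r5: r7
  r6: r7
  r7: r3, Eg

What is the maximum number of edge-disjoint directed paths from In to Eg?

3

Assign every edge capacity 1; by Menger, the answer equals the max flow.
Path In→r3→Eg (+1); total 1.
Path In→r4→Eg (+1); total 2.
Path In→r7→Eg (+1); total 3.
No residual In→Eg path; max flow = 3.
Certifying cut of size 3: {In→r4, r3→Eg, r7→Eg}.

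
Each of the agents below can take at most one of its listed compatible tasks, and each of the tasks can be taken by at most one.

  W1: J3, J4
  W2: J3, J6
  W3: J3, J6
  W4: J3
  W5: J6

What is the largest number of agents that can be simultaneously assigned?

Unit-capacity flow: source→left, listed edges, right→sink; max matching = max flow.
Augmenting path W1→J3 (+1); matched 1.
Augmenting path W2→J6 (+1); matched 2.
Augmenting path W3→J3→W1→J4 (+1); matched 3.
No augmenting path remains; maximum matching = 3.
König certificate: {W1, J3, J6} is a vertex cover of size 3 (every listed pair touches it), so no matching can be larger.

3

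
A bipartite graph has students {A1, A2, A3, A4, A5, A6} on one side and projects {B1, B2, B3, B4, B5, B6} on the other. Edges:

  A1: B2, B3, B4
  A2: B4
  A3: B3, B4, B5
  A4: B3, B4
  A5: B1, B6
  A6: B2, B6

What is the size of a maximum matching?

6

Unit-capacity flow: source→left, listed edges, right→sink; max matching = max flow.
Augmenting path A1→B2 (+1); matched 1.
Augmenting path A2→B4 (+1); matched 2.
Augmenting path A3→B3 (+1); matched 3.
Augmenting path A5→B1 (+1); matched 4.
Augmenting path A6→B6 (+1); matched 5.
Augmenting path A4→B3→A3→B5 (+1); matched 6.
No augmenting path remains; maximum matching = 6.
König certificate: {A1, A2, A3, A4, A5, A6} is a vertex cover of size 6 (every listed pair touches it), so no matching can be larger.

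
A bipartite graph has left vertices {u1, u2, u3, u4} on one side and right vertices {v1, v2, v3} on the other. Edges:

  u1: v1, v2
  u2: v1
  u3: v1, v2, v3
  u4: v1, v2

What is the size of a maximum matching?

3

Unit-capacity flow: source→left, listed edges, right→sink; max matching = max flow.
Augmenting path u1→v1 (+1); matched 1.
Augmenting path u3→v2 (+1); matched 2.
Augmenting path u4→v2→u3→v3 (+1); matched 3.
No augmenting path remains; maximum matching = 3.
König certificate: {u3, v1, v2} is a vertex cover of size 3 (every listed pair touches it), so no matching can be larger.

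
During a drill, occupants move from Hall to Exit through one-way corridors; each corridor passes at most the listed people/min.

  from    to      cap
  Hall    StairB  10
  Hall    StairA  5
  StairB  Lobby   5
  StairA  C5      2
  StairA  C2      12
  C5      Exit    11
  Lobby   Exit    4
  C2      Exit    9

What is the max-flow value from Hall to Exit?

Augment Hall→StairB→Lobby→Exit: bottleneck 4, flow now 4.
Augment Hall→StairA→C5→Exit: bottleneck 2, flow now 6.
Augment Hall→StairA→C2→Exit: bottleneck 3, flow now 9.
No augmenting path remains; maximum flow = 9.
In the residual graph, reachable from Hall: {Hall, StairB, Lobby}.
Min-cut edges: Hall→StairA (5), Lobby→Exit (4); capacity 5 + 4 = 9.
This cut is saturated, so no flow can exceed 9.

9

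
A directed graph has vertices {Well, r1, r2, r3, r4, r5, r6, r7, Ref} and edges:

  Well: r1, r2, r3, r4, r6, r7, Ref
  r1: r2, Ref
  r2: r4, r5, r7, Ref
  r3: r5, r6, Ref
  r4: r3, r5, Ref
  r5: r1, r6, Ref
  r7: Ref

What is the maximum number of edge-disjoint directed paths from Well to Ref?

6

Assign every edge capacity 1; by Menger, the answer equals the max flow.
Path Well→Ref (+1); total 1.
Path Well→r1→Ref (+1); total 2.
Path Well→r2→Ref (+1); total 3.
Path Well→r3→Ref (+1); total 4.
Path Well→r4→Ref (+1); total 5.
Path Well→r7→Ref (+1); total 6.
No residual Well→Ref path; max flow = 6.
Certifying cut of size 6: {Well→Ref, Well→r1, Well→r2, Well→r3, Well→r4, Well→r7}.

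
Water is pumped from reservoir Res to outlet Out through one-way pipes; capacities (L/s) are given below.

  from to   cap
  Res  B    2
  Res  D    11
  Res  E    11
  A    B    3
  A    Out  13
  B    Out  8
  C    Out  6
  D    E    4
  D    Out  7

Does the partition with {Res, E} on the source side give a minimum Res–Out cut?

Given cut capacity: 2 + 11 = 13.
Augment Res→B→Out: bottleneck 2, flow now 2.
Augment Res→D→Out: bottleneck 7, flow now 9.
No augmenting path remains; maximum flow = 9.
In the residual graph, reachable from Res: {Res, D, E}.
Min-cut edges: Res→B (2), D→Out (7); capacity 2 + 7 = 9.
Cut capacity 13 exceeds the max flow 9, so it is not minimum.

No — its capacity is 13, but the minimum cut has capacity 9.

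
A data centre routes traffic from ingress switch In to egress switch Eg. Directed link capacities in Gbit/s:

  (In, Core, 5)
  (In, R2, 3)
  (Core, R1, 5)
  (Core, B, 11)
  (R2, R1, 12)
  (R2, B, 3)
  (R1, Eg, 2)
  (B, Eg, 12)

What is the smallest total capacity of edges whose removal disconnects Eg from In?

8

Augment In→Core→R1→Eg: bottleneck 2, flow now 2.
Augment In→Core→B→Eg: bottleneck 3, flow now 5.
Augment In→R2→B→Eg: bottleneck 3, flow now 8.
No augmenting path remains; maximum flow = 8.
By max-flow min-cut, the minimum cut capacity equals the max flow.
In the residual graph, reachable from In: {In}.
Min-cut edges: In→Core (5), In→R2 (3); capacity 5 + 3 = 8.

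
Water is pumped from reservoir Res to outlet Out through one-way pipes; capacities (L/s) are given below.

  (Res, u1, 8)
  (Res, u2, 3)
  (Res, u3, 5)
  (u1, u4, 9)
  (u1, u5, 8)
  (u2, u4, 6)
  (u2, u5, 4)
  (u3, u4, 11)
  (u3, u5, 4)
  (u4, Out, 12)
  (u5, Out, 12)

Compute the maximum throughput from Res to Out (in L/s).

16

Augment Res→u1→u4→Out: bottleneck 8, flow now 8.
Augment Res→u2→u4→Out: bottleneck 3, flow now 11.
Augment Res→u3→u4→Out: bottleneck 1, flow now 12.
Augment Res→u3→u5→Out: bottleneck 4, flow now 16.
No augmenting path remains; maximum flow = 16.
In the residual graph, reachable from Res: {Res}.
Min-cut edges: Res→u1 (8), Res→u2 (3), Res→u3 (5); capacity 8 + 3 + 5 = 16.
This cut is saturated, so no flow can exceed 16.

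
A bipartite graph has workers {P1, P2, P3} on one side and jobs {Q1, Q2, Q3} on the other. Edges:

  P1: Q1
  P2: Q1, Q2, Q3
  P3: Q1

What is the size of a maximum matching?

2

Unit-capacity flow: source→left, listed edges, right→sink; max matching = max flow.
Augmenting path P1→Q1 (+1); matched 1.
Augmenting path P2→Q2 (+1); matched 2.
No augmenting path remains; maximum matching = 2.
König certificate: {P2, Q1} is a vertex cover of size 2 (every listed pair touches it), so no matching can be larger.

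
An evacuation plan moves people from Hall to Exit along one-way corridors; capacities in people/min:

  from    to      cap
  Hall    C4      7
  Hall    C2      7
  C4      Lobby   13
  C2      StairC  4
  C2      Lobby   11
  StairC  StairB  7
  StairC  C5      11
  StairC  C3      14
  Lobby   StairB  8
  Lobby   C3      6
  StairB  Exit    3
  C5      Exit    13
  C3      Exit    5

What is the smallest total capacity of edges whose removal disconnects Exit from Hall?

Augment Hall→C4→Lobby→StairB→Exit: bottleneck 3, flow now 3.
Augment Hall→C4→Lobby→C3→Exit: bottleneck 4, flow now 7.
Augment Hall→C2→StairC→C5→Exit: bottleneck 4, flow now 11.
Augment Hall→C2→Lobby→C3→Exit: bottleneck 1, flow now 12.
No augmenting path remains; maximum flow = 12.
By max-flow min-cut, the minimum cut capacity equals the max flow.
In the residual graph, reachable from Hall: {Hall, C4, C2, Lobby, StairB, C3}.
Min-cut edges: C2→StairC (4), StairB→Exit (3), C3→Exit (5); capacity 4 + 3 + 5 = 12.

12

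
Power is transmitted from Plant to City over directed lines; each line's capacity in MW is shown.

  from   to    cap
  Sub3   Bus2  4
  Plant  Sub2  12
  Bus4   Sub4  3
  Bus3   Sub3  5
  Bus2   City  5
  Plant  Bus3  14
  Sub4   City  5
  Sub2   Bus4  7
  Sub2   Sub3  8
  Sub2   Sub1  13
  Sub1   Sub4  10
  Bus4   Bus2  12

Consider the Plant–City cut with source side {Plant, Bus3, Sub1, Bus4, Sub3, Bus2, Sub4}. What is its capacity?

Edges leaving {Plant, Bus3, Sub1, Bus4, Sub3, Bus2, Sub4}: Plant→Sub2 (12), Bus2→City (5), Sub4→City (5).
Cut capacity = 12 + 5 + 5 = 22.

22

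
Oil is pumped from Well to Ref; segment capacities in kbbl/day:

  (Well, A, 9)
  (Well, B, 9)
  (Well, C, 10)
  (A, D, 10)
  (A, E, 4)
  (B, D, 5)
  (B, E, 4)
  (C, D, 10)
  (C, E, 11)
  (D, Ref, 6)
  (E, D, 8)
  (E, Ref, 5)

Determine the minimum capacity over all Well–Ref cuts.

11

Augment Well→A→D→Ref: bottleneck 6, flow now 6.
Augment Well→A→E→Ref: bottleneck 3, flow now 9.
Augment Well→B→E→Ref: bottleneck 2, flow now 11.
No augmenting path remains; maximum flow = 11.
By max-flow min-cut, the minimum cut capacity equals the max flow.
In the residual graph, reachable from Well: {Well, A, B, C, D, E}.
Min-cut edges: D→Ref (6), E→Ref (5); capacity 6 + 5 = 11.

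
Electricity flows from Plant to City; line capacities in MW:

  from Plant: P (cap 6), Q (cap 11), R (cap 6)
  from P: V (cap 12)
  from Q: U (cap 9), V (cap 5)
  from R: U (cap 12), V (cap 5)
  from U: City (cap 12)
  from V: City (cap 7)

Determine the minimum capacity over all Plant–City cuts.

19

Augment Plant→P→V→City: bottleneck 6, flow now 6.
Augment Plant→Q→U→City: bottleneck 9, flow now 15.
Augment Plant→Q→V→City: bottleneck 1, flow now 16.
Augment Plant→R→U→City: bottleneck 3, flow now 19.
No augmenting path remains; maximum flow = 19.
By max-flow min-cut, the minimum cut capacity equals the max flow.
In the residual graph, reachable from Plant: {Plant, P, Q, R, U, V}.
Min-cut edges: U→City (12), V→City (7); capacity 12 + 7 = 19.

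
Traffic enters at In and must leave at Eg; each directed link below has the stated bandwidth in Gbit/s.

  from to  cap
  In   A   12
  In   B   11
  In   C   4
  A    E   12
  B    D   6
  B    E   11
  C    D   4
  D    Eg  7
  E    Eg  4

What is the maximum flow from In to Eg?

11

Augment In→A→E→Eg: bottleneck 4, flow now 4.
Augment In→B→D→Eg: bottleneck 6, flow now 10.
Augment In→C→D→Eg: bottleneck 1, flow now 11.
No augmenting path remains; maximum flow = 11.
In the residual graph, reachable from In: {In, A, B, C, D, E}.
Min-cut edges: D→Eg (7), E→Eg (4); capacity 7 + 4 = 11.
This cut is saturated, so no flow can exceed 11.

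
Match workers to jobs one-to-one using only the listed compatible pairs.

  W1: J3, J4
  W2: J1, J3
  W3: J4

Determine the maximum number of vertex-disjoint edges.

3

Unit-capacity flow: source→left, listed edges, right→sink; max matching = max flow.
Augmenting path W1→J3 (+1); matched 1.
Augmenting path W2→J1 (+1); matched 2.
Augmenting path W3→J4 (+1); matched 3.
No augmenting path remains; maximum matching = 3.
König certificate: {W1, W2, W3} is a vertex cover of size 3 (every listed pair touches it), so no matching can be larger.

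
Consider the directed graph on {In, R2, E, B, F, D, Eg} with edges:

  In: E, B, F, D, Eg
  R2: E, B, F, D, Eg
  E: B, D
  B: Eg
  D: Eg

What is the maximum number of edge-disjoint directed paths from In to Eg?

3

Assign every edge capacity 1; by Menger, the answer equals the max flow.
Path In→Eg (+1); total 1.
Path In→B→Eg (+1); total 2.
Path In→D→Eg (+1); total 3.
No residual In→Eg path; max flow = 3.
Certifying cut of size 3: {B→Eg, D→Eg, In→Eg}.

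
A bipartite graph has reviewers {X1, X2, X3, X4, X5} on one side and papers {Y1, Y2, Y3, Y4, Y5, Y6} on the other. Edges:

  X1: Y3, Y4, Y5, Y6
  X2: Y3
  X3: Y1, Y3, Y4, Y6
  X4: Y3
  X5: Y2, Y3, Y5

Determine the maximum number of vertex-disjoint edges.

4

Unit-capacity flow: source→left, listed edges, right→sink; max matching = max flow.
Augmenting path X1→Y3 (+1); matched 1.
Augmenting path X3→Y1 (+1); matched 2.
Augmenting path X5→Y2 (+1); matched 3.
Augmenting path X2→Y3→X1→Y4 (+1); matched 4.
No augmenting path remains; maximum matching = 4.
König certificate: {X1, X3, X5, Y3} is a vertex cover of size 4 (every listed pair touches it), so no matching can be larger.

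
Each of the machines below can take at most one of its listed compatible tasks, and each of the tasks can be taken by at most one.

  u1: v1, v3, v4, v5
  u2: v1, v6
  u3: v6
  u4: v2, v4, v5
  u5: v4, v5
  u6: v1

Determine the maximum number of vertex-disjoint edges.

5

Unit-capacity flow: source→left, listed edges, right→sink; max matching = max flow.
Augmenting path u1→v1 (+1); matched 1.
Augmenting path u2→v6 (+1); matched 2.
Augmenting path u4→v2 (+1); matched 3.
Augmenting path u5→v4 (+1); matched 4.
Augmenting path u6→v1→u1→v3 (+1); matched 5.
No augmenting path remains; maximum matching = 5.
König certificate: {u1, u4, u5, v1, v6} is a vertex cover of size 5 (every listed pair touches it), so no matching can be larger.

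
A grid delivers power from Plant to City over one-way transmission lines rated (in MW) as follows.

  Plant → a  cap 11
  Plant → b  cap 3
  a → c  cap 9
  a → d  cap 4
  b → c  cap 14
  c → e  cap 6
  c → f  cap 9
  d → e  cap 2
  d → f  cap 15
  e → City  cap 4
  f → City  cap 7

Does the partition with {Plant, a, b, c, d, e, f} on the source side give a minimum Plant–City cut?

Given cut capacity: 4 + 7 = 11.
Augment Plant→a→c→e→City: bottleneck 4, flow now 4.
Augment Plant→a→c→f→City: bottleneck 5, flow now 9.
Augment Plant→a→d→f→City: bottleneck 2, flow now 11.
No augmenting path remains; maximum flow = 11.
Cut capacity 11 equals the max flow, so it is a minimum cut.

Yes — it is a minimum cut (capacity 11).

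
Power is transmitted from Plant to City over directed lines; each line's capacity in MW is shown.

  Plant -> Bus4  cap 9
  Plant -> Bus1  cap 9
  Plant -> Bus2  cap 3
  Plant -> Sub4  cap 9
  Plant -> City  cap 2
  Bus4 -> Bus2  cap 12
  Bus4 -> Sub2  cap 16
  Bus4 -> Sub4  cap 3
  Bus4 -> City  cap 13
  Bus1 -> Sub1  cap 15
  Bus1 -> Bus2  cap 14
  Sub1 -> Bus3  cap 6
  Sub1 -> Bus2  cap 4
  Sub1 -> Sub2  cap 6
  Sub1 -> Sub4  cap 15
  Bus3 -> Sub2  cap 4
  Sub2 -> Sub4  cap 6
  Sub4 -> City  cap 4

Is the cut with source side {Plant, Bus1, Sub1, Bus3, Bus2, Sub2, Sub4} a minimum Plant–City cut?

Yes — it is a minimum cut (capacity 15).

Given cut capacity: 9 + 2 + 4 = 15.
Augment Plant→City: bottleneck 2, flow now 2.
Augment Plant→Bus4→City: bottleneck 9, flow now 11.
Augment Plant→Sub4→City: bottleneck 4, flow now 15.
No augmenting path remains; maximum flow = 15.
Cut capacity 15 equals the max flow, so it is a minimum cut.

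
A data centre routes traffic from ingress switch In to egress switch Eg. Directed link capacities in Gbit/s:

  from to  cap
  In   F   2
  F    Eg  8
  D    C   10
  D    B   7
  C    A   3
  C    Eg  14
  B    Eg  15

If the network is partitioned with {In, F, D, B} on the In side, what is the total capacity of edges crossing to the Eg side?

Edges leaving {In, F, D, B}: F→Eg (8), D→C (10), B→Eg (15).
Cut capacity = 8 + 10 + 15 = 33.

33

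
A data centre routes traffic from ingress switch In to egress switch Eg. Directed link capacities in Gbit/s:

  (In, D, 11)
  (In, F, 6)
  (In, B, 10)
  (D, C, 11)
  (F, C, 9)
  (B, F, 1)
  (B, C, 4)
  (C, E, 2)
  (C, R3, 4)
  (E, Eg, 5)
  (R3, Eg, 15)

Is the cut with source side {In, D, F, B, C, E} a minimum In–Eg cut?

Given cut capacity: 4 + 5 = 9.
Augment In→D→C→E→Eg: bottleneck 2, flow now 2.
Augment In→D→C→R3→Eg: bottleneck 4, flow now 6.
No augmenting path remains; maximum flow = 6.
In the residual graph, reachable from In: {In, D, F, B, C}.
Min-cut edges: C→E (2), C→R3 (4); capacity 2 + 4 = 6.
Cut capacity 9 exceeds the max flow 6, so it is not minimum.

No — its capacity is 9, but the minimum cut has capacity 6.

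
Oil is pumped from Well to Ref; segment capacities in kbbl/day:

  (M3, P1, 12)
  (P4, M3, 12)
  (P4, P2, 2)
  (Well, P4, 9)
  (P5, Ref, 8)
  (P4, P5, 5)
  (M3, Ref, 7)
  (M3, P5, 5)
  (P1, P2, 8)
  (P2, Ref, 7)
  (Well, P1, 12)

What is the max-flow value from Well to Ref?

16

Augment Well→P1→P2→Ref: bottleneck 7, flow now 7.
Augment Well→P4→P5→Ref: bottleneck 5, flow now 12.
Augment Well→P4→M3→Ref: bottleneck 4, flow now 16.
No augmenting path remains; maximum flow = 16.
In the residual graph, reachable from Well: {Well, P1, P2}.
Min-cut edges: Well→P4 (9), P2→Ref (7); capacity 9 + 7 = 16.
This cut is saturated, so no flow can exceed 16.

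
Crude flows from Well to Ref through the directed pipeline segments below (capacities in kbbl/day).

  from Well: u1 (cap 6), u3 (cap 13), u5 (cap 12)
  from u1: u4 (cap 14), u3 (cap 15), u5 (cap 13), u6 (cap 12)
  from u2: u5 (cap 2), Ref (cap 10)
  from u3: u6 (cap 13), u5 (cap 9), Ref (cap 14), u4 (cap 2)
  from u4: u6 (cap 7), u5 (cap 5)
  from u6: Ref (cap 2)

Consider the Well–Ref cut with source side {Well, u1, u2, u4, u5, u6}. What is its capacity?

40

Edges leaving {Well, u1, u2, u4, u5, u6}: Well→u3 (13), u1→u3 (15), u2→Ref (10), u6→Ref (2).
Cut capacity = 13 + 15 + 10 + 2 = 40.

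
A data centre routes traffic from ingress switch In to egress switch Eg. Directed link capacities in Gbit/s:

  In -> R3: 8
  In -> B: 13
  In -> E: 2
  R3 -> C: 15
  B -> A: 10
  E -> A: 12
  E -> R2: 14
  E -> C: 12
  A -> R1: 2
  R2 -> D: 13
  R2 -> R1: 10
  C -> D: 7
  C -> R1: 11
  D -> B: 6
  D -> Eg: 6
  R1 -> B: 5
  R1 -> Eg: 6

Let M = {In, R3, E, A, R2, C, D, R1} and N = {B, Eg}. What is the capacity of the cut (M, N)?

Edges leaving {In, R3, E, A, R2, C, D, R1}: In→B (13), D→B (6), D→Eg (6), R1→B (5), R1→Eg (6).
Cut capacity = 13 + 6 + 6 + 5 + 6 = 36.

36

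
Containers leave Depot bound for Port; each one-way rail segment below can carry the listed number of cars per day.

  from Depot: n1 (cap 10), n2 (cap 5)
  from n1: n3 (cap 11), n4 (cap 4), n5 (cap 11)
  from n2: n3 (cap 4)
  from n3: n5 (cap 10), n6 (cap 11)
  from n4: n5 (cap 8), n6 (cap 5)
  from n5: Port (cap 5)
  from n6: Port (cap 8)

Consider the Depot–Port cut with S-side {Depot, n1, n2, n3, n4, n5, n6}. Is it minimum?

Given cut capacity: 5 + 8 = 13.
Augment Depot→n1→n5→Port: bottleneck 5, flow now 5.
Augment Depot→n1→n3→n6→Port: bottleneck 5, flow now 10.
Augment Depot→n2→n3→n6→Port: bottleneck 3, flow now 13.
No augmenting path remains; maximum flow = 13.
Cut capacity 13 equals the max flow, so it is a minimum cut.

Yes — it is a minimum cut (capacity 13).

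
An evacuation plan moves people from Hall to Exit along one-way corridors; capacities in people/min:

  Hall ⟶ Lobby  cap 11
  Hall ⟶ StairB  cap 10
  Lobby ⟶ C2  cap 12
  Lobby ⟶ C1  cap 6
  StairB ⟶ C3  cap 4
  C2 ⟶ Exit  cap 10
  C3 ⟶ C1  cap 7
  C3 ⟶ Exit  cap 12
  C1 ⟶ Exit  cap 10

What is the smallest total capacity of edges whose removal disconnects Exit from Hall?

15

Augment Hall→Lobby→C2→Exit: bottleneck 10, flow now 10.
Augment Hall→Lobby→C1→Exit: bottleneck 1, flow now 11.
Augment Hall→StairB→C3→Exit: bottleneck 4, flow now 15.
No augmenting path remains; maximum flow = 15.
By max-flow min-cut, the minimum cut capacity equals the max flow.
In the residual graph, reachable from Hall: {Hall, StairB}.
Min-cut edges: Hall→Lobby (11), StairB→C3 (4); capacity 11 + 4 = 15.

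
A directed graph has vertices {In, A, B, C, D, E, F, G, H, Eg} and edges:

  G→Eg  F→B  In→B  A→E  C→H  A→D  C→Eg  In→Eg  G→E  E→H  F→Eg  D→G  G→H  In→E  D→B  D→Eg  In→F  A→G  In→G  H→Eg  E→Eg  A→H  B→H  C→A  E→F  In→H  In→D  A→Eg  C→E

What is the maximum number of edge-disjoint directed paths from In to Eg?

Assign every edge capacity 1; by Menger, the answer equals the max flow.
Path In→Eg (+1); total 1.
Path In→D→Eg (+1); total 2.
Path In→E→Eg (+1); total 3.
Path In→F→Eg (+1); total 4.
Path In→G→Eg (+1); total 5.
Path In→H→Eg (+1); total 6.
No residual In→Eg path; max flow = 6.
Certifying cut of size 6: {H→Eg, In→D, In→E, In→Eg, In→F, In→G}.

6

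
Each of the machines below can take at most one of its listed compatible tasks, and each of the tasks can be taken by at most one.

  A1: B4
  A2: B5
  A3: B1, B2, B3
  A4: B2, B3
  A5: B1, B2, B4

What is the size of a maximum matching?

5

Unit-capacity flow: source→left, listed edges, right→sink; max matching = max flow.
Augmenting path A1→B4 (+1); matched 1.
Augmenting path A2→B5 (+1); matched 2.
Augmenting path A3→B1 (+1); matched 3.
Augmenting path A4→B2 (+1); matched 4.
Augmenting path A5→B1→A3→B3 (+1); matched 5.
No augmenting path remains; maximum matching = 5.
König certificate: {A1, A2, A3, A4, A5} is a vertex cover of size 5 (every listed pair touches it), so no matching can be larger.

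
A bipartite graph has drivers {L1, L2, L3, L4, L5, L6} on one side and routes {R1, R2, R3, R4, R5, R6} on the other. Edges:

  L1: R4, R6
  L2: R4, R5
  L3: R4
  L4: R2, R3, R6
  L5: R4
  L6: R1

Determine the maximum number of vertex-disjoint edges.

5

Unit-capacity flow: source→left, listed edges, right→sink; max matching = max flow.
Augmenting path L1→R4 (+1); matched 1.
Augmenting path L2→R5 (+1); matched 2.
Augmenting path L4→R2 (+1); matched 3.
Augmenting path L6→R1 (+1); matched 4.
Augmenting path L3→R4→L1→R6 (+1); matched 5.
No augmenting path remains; maximum matching = 5.
König certificate: {L1, L2, L4, L6, R4} is a vertex cover of size 5 (every listed pair touches it), so no matching can be larger.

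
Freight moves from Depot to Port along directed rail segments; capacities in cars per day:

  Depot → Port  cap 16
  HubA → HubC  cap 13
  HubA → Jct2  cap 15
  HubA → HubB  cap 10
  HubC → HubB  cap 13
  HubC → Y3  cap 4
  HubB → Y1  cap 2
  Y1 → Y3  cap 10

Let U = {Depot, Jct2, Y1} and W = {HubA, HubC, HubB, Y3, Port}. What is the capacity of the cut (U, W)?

Edges leaving {Depot, Jct2, Y1}: Depot→Port (16), Y1→Y3 (10).
Cut capacity = 16 + 10 = 26.

26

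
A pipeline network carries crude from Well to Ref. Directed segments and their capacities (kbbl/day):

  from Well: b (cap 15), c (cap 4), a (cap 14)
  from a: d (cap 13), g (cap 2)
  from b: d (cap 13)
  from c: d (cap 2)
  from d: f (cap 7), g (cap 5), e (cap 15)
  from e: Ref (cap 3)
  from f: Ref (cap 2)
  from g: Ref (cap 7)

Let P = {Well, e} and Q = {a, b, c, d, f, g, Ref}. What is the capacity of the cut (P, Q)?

36

Edges leaving {Well, e}: Well→a (14), Well→b (15), Well→c (4), e→Ref (3).
Cut capacity = 14 + 15 + 4 + 3 = 36.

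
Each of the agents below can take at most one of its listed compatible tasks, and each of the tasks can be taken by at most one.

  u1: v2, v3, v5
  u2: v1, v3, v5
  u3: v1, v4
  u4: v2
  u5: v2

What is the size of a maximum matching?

Unit-capacity flow: source→left, listed edges, right→sink; max matching = max flow.
Augmenting path u1→v2 (+1); matched 1.
Augmenting path u2→v1 (+1); matched 2.
Augmenting path u3→v4 (+1); matched 3.
Augmenting path u4→v2→u1→v3 (+1); matched 4.
No augmenting path remains; maximum matching = 4.
König certificate: {u1, u2, u3, v2} is a vertex cover of size 4 (every listed pair touches it), so no matching can be larger.

4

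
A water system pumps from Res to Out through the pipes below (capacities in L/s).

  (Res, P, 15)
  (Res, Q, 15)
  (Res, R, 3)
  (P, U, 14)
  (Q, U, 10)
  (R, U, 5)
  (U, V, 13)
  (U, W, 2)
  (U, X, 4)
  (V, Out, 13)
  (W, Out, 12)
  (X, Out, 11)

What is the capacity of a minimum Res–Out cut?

Augment Res→P→U→V→Out: bottleneck 13, flow now 13.
Augment Res→P→U→W→Out: bottleneck 1, flow now 14.
Augment Res→Q→U→W→Out: bottleneck 1, flow now 15.
Augment Res→Q→U→X→Out: bottleneck 4, flow now 19.
No augmenting path remains; maximum flow = 19.
By max-flow min-cut, the minimum cut capacity equals the max flow.
In the residual graph, reachable from Res: {Res, P, Q, R, U}.
Min-cut edges: U→V (13), U→W (2), U→X (4); capacity 13 + 2 + 4 = 19.

19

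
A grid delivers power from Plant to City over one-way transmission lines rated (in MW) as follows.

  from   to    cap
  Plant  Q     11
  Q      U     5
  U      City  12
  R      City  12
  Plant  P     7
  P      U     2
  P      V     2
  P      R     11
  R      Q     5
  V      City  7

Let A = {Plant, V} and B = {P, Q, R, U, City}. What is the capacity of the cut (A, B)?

Edges leaving {Plant, V}: Plant→P (7), Plant→Q (11), V→City (7).
Cut capacity = 7 + 11 + 7 = 25.

25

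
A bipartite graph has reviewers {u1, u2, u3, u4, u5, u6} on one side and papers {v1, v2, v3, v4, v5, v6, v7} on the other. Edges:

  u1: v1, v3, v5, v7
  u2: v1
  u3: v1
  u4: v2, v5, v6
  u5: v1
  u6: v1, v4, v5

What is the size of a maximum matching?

Unit-capacity flow: source→left, listed edges, right→sink; max matching = max flow.
Augmenting path u1→v1 (+1); matched 1.
Augmenting path u4→v2 (+1); matched 2.
Augmenting path u6→v4 (+1); matched 3.
Augmenting path u2→v1→u1→v3 (+1); matched 4.
No augmenting path remains; maximum matching = 4.
König certificate: {u1, u4, u6, v1} is a vertex cover of size 4 (every listed pair touches it), so no matching can be larger.

4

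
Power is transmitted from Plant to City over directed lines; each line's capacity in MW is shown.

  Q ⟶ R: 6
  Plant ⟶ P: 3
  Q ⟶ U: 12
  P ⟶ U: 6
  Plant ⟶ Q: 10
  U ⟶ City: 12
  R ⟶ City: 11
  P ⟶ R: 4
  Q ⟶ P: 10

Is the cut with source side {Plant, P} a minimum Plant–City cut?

No — its capacity is 20, but the minimum cut has capacity 13.

Given cut capacity: 10 + 4 + 6 = 20.
Augment Plant→P→R→City: bottleneck 3, flow now 3.
Augment Plant→Q→R→City: bottleneck 6, flow now 9.
Augment Plant→Q→U→City: bottleneck 4, flow now 13.
No augmenting path remains; maximum flow = 13.
In the residual graph, reachable from Plant: {Plant}.
Min-cut edges: Plant→P (3), Plant→Q (10); capacity 3 + 10 = 13.
Cut capacity 20 exceeds the max flow 13, so it is not minimum.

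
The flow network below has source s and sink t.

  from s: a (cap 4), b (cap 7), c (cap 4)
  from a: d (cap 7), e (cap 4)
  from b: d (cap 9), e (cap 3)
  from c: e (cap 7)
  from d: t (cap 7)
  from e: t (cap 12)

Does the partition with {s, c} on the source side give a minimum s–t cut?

No — its capacity is 18, but the minimum cut has capacity 15.

Given cut capacity: 4 + 7 + 7 = 18.
Augment s→a→d→t: bottleneck 4, flow now 4.
Augment s→b→d→t: bottleneck 3, flow now 7.
Augment s→b→e→t: bottleneck 3, flow now 10.
Augment s→c→e→t: bottleneck 4, flow now 14.
Augment s→b→d→a→e→t: bottleneck 1, flow now 15. (uses reverse residual edge)
No augmenting path remains; maximum flow = 15.
In the residual graph, reachable from s: {s}.
Min-cut edges: s→a (4), s→b (7), s→c (4); capacity 4 + 7 + 4 = 15.
Cut capacity 18 exceeds the max flow 15, so it is not minimum.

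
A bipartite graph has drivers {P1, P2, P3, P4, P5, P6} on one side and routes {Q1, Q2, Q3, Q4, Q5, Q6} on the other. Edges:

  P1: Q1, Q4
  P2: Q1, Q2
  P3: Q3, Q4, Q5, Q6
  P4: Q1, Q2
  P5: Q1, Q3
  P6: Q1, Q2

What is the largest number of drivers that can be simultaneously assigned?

5

Unit-capacity flow: source→left, listed edges, right→sink; max matching = max flow.
Augmenting path P1→Q1 (+1); matched 1.
Augmenting path P2→Q2 (+1); matched 2.
Augmenting path P3→Q3 (+1); matched 3.
Augmenting path P4→Q1→P1→Q4 (+1); matched 4.
Augmenting path P5→Q3→P3→Q5 (+1); matched 5.
No augmenting path remains; maximum matching = 5.
König certificate: {P1, P3, P5, Q1, Q2} is a vertex cover of size 5 (every listed pair touches it), so no matching can be larger.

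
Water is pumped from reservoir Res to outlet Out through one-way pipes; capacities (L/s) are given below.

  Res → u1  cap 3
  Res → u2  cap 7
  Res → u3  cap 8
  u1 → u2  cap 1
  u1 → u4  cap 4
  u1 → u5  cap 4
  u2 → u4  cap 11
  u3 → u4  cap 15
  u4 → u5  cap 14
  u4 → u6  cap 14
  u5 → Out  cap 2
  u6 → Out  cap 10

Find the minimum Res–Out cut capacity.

Augment Res→u1→u5→Out: bottleneck 2, flow now 2.
Augment Res→u1→u4→u6→Out: bottleneck 1, flow now 3.
Augment Res→u2→u4→u6→Out: bottleneck 7, flow now 10.
Augment Res→u3→u4→u6→Out: bottleneck 2, flow now 12.
No augmenting path remains; maximum flow = 12.
By max-flow min-cut, the minimum cut capacity equals the max flow.
In the residual graph, reachable from Res: {Res, u1, u2, u3, u4, u5, u6}.
Min-cut edges: u5→Out (2), u6→Out (10); capacity 2 + 10 = 12.

12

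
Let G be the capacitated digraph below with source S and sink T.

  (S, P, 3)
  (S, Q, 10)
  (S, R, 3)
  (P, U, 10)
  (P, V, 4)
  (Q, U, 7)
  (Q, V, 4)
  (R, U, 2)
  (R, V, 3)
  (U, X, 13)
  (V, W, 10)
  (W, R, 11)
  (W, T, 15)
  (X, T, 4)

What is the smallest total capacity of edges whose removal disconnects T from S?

Augment S→P→U→X→T: bottleneck 3, flow now 3.
Augment S→Q→U→X→T: bottleneck 1, flow now 4.
Augment S→Q→V→W→T: bottleneck 4, flow now 8.
Augment S→R→V→W→T: bottleneck 3, flow now 11.
Augment S→Q→U→P→V→W→T: bottleneck 3, flow now 14. (uses reverse residual edge)
No augmenting path remains; maximum flow = 14.
By max-flow min-cut, the minimum cut capacity equals the max flow.
In the residual graph, reachable from S: {S, Q, U, X}.
Min-cut edges: S→P (3), S→R (3), Q→V (4), X→T (4); capacity 3 + 3 + 4 + 4 = 14.

14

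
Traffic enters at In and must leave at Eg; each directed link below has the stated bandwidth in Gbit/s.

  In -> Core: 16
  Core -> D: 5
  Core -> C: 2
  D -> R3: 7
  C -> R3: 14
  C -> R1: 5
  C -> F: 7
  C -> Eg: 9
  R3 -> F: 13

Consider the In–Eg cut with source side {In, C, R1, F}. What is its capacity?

39

Edges leaving {In, C, R1, F}: In→Core (16), C→R3 (14), C→Eg (9).
Cut capacity = 16 + 14 + 9 = 39.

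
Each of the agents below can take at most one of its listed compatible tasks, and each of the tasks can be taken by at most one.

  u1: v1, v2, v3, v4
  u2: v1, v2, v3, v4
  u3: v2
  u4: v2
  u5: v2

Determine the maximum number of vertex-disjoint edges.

3

Unit-capacity flow: source→left, listed edges, right→sink; max matching = max flow.
Augmenting path u1→v1 (+1); matched 1.
Augmenting path u2→v2 (+1); matched 2.
Augmenting path u3→v2→u2→v3 (+1); matched 3.
No augmenting path remains; maximum matching = 3.
König certificate: {u1, u2, v2} is a vertex cover of size 3 (every listed pair touches it), so no matching can be larger.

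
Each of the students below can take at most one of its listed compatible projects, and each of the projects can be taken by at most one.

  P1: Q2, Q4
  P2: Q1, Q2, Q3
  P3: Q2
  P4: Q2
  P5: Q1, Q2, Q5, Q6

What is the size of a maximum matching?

4

Unit-capacity flow: source→left, listed edges, right→sink; max matching = max flow.
Augmenting path P1→Q2 (+1); matched 1.
Augmenting path P2→Q1 (+1); matched 2.
Augmenting path P5→Q5 (+1); matched 3.
Augmenting path P3→Q2→P1→Q4 (+1); matched 4.
No augmenting path remains; maximum matching = 4.
König certificate: {P1, P2, P5, Q2} is a vertex cover of size 4 (every listed pair touches it), so no matching can be larger.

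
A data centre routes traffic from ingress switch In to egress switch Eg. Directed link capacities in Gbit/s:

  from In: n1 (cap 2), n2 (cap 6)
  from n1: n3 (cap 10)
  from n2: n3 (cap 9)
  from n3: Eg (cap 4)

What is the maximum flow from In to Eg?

Augment In→n1→n3→Eg: bottleneck 2, flow now 2.
Augment In→n2→n3→Eg: bottleneck 2, flow now 4.
No augmenting path remains; maximum flow = 4.
In the residual graph, reachable from In: {In, n1, n2, n3}.
Min-cut edges: n3→Eg (4); capacity 4 = 4.
This cut is saturated, so no flow can exceed 4.

4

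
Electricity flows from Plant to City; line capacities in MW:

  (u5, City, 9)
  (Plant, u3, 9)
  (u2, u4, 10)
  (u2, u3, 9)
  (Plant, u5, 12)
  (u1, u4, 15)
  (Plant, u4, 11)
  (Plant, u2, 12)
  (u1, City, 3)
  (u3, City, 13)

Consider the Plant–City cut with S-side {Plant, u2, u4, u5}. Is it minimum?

No — its capacity is 27, but the minimum cut has capacity 22.

Given cut capacity: 9 + 9 + 9 = 27.
Augment Plant→u3→City: bottleneck 9, flow now 9.
Augment Plant→u5→City: bottleneck 9, flow now 18.
Augment Plant→u2→u3→City: bottleneck 4, flow now 22.
No augmenting path remains; maximum flow = 22.
In the residual graph, reachable from Plant: {Plant, u2, u3, u4, u5}.
Min-cut edges: u3→City (13), u5→City (9); capacity 13 + 9 = 22.
Cut capacity 27 exceeds the max flow 22, so it is not minimum.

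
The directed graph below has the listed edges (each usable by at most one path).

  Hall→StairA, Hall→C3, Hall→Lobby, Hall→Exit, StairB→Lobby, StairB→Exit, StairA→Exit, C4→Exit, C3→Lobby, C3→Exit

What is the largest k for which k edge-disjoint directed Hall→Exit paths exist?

3

Assign every edge capacity 1; by Menger, the answer equals the max flow.
Path Hall→Exit (+1); total 1.
Path Hall→StairA→Exit (+1); total 2.
Path Hall→C3→Exit (+1); total 3.
No residual Hall→Exit path; max flow = 3.
Certifying cut of size 3: {Hall→C3, Hall→Exit, Hall→StairA}.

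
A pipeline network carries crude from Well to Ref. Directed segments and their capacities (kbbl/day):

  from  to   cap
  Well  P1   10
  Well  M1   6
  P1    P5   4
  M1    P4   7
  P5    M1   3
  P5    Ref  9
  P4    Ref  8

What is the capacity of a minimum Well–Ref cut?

Augment Well→P1→P5→Ref: bottleneck 4, flow now 4.
Augment Well→M1→P4→Ref: bottleneck 6, flow now 10.
No augmenting path remains; maximum flow = 10.
By max-flow min-cut, the minimum cut capacity equals the max flow.
In the residual graph, reachable from Well: {Well, P1}.
Min-cut edges: Well→M1 (6), P1→P5 (4); capacity 6 + 4 = 10.

10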